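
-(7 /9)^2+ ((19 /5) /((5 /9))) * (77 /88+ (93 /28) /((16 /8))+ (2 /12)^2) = 479947 /28350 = 16.93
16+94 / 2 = 63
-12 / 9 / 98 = -2 / 147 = -0.01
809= 809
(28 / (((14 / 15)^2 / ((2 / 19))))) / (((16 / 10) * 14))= 1125 / 7448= 0.15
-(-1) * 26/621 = 26/621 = 0.04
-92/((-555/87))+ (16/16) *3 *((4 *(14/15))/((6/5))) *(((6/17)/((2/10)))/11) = 550716/34595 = 15.92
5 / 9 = 0.56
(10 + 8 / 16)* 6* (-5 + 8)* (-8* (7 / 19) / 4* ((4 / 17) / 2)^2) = -10584 / 5491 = -1.93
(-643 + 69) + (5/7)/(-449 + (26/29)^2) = -1514520999/2638531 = -574.00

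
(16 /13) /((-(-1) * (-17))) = -16 /221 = -0.07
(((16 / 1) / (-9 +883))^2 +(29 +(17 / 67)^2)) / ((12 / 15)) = 62290031815 / 1714519682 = 36.33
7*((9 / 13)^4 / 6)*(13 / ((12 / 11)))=3.19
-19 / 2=-9.50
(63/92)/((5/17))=1071/460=2.33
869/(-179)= -869/179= -4.85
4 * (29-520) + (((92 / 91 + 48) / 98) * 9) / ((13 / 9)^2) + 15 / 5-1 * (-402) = -1173191519 / 753571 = -1556.84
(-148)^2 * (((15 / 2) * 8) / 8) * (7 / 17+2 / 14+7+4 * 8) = 773265960 / 119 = 6498033.28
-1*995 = -995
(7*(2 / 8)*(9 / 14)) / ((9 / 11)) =11 / 8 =1.38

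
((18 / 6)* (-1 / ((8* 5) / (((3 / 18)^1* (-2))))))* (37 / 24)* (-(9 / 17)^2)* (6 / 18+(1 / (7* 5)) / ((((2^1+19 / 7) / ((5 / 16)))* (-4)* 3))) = -234321 / 65105920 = -0.00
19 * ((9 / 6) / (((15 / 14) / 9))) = 239.40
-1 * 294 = -294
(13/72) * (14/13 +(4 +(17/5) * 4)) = 607/180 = 3.37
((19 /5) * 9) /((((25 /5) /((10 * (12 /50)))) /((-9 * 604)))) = -11154672 /125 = -89237.38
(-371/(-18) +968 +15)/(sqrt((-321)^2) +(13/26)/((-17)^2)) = 5220785/1669851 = 3.13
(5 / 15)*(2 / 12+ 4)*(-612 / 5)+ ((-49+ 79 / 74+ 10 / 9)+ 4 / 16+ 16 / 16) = -215.57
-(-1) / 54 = 1 / 54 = 0.02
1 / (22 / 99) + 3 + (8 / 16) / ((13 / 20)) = 215 / 26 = 8.27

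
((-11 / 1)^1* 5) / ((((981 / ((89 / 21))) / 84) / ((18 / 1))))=-39160 / 109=-359.27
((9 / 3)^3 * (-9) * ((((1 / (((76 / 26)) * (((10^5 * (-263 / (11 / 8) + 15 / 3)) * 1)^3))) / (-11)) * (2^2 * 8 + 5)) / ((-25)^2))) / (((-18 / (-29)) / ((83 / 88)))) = -12735437 / 121072555060000000000000000000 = -0.00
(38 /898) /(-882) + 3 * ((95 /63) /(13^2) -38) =-7627894489 /66927042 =-113.97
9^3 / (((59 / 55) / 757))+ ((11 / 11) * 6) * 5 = 30353685 / 59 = 514469.24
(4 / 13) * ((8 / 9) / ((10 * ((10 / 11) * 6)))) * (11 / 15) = 484 / 131625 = 0.00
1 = 1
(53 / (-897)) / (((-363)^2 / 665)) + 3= 354555134 / 118196793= 3.00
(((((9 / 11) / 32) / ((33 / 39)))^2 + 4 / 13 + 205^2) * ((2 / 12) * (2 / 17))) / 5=8190774336293 / 49699752960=164.81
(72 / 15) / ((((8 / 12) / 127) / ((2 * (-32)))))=-292608 / 5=-58521.60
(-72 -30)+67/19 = -1871/19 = -98.47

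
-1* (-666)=666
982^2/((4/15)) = 3616215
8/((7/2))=16/7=2.29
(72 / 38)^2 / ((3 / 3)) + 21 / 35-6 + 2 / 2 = -1462 / 1805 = -0.81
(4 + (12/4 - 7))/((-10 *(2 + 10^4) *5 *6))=0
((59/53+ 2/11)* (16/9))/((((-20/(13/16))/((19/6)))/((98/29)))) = -1827553/1825956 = -1.00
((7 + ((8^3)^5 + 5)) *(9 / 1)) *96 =30399297484761216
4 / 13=0.31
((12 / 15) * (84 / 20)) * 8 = 672 / 25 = 26.88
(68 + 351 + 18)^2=190969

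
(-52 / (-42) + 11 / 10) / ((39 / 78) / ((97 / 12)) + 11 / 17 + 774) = 809659 / 268273950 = 0.00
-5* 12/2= -30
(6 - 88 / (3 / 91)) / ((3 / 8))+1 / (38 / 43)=-2428573 / 342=-7101.09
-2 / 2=-1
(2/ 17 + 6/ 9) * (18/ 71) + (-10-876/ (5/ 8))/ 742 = -3814303/ 2238985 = -1.70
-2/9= -0.22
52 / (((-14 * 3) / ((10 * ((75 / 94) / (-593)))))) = 3250 / 195097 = 0.02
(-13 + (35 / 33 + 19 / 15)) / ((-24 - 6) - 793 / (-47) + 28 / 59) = 1627751 / 1929785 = 0.84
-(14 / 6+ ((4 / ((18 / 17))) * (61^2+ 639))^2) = -21975097789 / 81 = -271297503.57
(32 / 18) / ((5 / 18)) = 32 / 5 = 6.40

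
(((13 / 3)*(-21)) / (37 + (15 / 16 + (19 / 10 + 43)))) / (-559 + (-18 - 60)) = 80 / 46389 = 0.00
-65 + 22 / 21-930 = -20873 / 21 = -993.95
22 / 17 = 1.29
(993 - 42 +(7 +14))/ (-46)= -486/ 23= -21.13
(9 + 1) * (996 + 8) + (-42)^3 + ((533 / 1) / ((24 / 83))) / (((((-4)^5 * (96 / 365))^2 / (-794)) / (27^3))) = -1980809264289283 / 4294967296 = -461193.10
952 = 952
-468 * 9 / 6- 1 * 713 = -1415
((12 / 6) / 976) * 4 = 1 / 122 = 0.01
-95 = -95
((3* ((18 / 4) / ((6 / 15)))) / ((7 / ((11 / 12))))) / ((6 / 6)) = 495 / 112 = 4.42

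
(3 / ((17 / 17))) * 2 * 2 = 12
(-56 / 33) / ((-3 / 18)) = 112 / 11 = 10.18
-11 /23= -0.48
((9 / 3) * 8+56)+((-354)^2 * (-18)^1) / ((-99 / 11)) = 250712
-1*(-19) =19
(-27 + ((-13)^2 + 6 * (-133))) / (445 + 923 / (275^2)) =-3100625 / 2103378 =-1.47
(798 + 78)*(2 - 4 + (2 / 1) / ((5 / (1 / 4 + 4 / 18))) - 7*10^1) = -943598 / 15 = -62906.53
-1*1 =-1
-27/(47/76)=-2052/47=-43.66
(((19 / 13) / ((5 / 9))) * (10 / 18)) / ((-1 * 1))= -19 / 13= -1.46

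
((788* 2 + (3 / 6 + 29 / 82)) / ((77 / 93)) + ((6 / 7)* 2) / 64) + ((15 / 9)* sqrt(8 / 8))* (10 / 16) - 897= 152836181 / 151536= 1008.58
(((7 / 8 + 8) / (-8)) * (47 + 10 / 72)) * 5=-602435 / 2304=-261.47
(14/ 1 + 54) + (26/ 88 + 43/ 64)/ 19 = 68.05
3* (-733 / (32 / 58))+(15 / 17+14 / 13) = -14086463 / 3536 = -3983.73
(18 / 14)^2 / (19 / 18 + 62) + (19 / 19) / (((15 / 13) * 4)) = 32419 / 133476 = 0.24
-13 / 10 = -1.30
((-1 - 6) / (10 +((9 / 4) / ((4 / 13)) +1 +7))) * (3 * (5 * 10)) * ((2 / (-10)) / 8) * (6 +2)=224 / 27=8.30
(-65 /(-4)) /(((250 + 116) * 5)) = 13 /1464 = 0.01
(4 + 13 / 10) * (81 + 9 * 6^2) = 4293 / 2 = 2146.50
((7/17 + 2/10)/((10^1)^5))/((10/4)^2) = 13/13281250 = 0.00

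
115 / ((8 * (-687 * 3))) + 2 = 32861 / 16488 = 1.99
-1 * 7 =-7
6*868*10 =52080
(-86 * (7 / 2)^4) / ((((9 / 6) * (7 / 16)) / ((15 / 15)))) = -58996 / 3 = -19665.33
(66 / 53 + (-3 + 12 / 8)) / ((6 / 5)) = -45 / 212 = -0.21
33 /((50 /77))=2541 /50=50.82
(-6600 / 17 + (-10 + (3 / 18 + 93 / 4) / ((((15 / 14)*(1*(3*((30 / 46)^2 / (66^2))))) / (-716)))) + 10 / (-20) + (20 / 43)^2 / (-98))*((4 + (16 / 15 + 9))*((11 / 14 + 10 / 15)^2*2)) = -436059442651352218493009 / 137545228642500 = -3170298577.09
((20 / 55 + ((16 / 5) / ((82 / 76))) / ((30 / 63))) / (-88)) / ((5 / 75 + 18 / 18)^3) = -2508435 / 40640512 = -0.06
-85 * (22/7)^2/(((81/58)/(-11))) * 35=131236600/567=231457.85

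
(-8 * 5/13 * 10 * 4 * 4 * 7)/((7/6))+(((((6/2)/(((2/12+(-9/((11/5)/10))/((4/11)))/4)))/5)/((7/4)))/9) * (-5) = -90585392/30667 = -2953.84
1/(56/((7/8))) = 0.02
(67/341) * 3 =201/341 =0.59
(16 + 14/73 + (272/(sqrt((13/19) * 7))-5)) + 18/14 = 6376/511 + 272 * sqrt(1729)/91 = 136.76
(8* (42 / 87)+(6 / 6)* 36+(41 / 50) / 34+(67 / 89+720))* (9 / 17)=30037101489 / 74590900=402.69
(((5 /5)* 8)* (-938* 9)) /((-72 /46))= 43148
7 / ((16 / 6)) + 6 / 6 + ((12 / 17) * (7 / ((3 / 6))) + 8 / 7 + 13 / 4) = 17041 / 952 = 17.90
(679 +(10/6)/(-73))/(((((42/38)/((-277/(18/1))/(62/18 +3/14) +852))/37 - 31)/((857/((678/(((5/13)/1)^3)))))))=-547074768381417625/347313472459110144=-1.58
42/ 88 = 21/ 44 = 0.48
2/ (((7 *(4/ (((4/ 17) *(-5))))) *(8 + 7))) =-2/ 357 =-0.01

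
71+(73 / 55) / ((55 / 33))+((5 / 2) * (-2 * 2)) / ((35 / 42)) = 16444 / 275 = 59.80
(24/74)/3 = 4/37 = 0.11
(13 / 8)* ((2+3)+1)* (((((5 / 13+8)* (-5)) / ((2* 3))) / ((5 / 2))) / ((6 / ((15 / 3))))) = -545 / 24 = -22.71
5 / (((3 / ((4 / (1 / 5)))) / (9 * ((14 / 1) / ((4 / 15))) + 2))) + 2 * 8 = 47498 / 3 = 15832.67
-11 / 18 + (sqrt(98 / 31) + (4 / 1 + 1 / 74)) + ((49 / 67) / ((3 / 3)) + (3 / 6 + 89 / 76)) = 7 * sqrt(62) / 31 + 9842825 / 1695636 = 7.58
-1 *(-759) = 759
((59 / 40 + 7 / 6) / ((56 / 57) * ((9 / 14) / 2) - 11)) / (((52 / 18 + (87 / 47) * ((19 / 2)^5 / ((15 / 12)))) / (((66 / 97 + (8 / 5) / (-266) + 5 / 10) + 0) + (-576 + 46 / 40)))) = 6616040061963 / 5344862335585780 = 0.00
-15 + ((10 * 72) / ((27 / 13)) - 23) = 926 / 3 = 308.67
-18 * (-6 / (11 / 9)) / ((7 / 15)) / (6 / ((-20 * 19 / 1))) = -923400 / 77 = -11992.21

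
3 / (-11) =-0.27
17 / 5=3.40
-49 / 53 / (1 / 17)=-833 / 53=-15.72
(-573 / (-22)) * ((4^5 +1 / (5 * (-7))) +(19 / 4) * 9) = 85572393 / 3080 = 27783.24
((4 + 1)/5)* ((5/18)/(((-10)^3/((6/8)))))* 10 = -1/480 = -0.00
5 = 5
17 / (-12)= -17 / 12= -1.42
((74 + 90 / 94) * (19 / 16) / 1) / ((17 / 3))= 200811 / 12784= 15.71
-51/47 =-1.09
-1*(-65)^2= -4225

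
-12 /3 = -4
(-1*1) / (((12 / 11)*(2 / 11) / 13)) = -1573 / 24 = -65.54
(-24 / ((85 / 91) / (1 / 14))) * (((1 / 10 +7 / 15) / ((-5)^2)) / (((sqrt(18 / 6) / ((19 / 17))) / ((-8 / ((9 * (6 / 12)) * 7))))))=7904 * sqrt(3) / 2008125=0.01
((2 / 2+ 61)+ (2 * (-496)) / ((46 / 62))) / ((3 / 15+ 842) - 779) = -73315 / 3634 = -20.17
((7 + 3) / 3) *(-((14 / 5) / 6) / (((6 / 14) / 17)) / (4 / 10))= -154.26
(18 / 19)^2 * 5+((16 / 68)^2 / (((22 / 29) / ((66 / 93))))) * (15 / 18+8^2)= 76120268 / 9702597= 7.85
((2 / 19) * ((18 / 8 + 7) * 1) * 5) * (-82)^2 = 621970 / 19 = 32735.26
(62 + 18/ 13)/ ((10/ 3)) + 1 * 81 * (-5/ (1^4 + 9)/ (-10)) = 5997/ 260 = 23.07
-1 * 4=-4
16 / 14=8 / 7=1.14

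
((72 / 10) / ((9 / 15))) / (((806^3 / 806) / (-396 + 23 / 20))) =-23691 / 3248180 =-0.01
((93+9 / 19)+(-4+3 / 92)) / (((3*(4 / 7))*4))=1095199 / 83904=13.05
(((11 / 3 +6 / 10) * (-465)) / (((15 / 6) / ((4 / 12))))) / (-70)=1984 / 525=3.78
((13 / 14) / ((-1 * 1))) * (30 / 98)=-195 / 686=-0.28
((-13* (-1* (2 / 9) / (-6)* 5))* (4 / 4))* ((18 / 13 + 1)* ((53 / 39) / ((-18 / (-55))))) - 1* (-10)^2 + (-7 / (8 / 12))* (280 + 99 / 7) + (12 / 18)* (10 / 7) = -213040109 / 66339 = -3211.39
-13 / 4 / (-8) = 13 / 32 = 0.41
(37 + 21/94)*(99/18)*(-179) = -6889531/188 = -36646.44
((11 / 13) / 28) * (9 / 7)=99 / 2548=0.04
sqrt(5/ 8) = sqrt(10)/ 4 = 0.79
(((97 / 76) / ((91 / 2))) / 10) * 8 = 194 / 8645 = 0.02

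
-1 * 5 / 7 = -0.71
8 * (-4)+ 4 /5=-156 /5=-31.20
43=43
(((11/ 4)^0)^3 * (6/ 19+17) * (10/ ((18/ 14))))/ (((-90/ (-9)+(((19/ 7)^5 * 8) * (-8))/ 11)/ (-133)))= 14902010585/ 704797047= 21.14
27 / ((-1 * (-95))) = 27 / 95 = 0.28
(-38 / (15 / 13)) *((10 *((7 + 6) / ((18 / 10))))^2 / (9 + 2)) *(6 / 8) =-10435750 / 891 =-11712.40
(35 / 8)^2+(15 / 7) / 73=626935 / 32704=19.17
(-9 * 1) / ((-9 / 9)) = 9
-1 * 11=-11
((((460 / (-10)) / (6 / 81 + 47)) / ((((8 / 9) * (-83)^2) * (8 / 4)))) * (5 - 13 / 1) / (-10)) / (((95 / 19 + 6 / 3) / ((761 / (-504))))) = 472581 / 34323202480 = 0.00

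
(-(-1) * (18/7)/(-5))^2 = 324/1225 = 0.26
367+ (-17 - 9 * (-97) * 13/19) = 17999/19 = 947.32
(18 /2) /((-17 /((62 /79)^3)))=-2144952 /8381663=-0.26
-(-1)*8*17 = 136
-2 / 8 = -1 / 4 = -0.25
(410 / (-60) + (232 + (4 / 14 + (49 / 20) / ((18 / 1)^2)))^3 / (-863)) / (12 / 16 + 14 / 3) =-1170397348947362681767 / 436276724607360000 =-2682.69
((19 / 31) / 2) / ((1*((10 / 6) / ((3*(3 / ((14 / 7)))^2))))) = 1539 / 1240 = 1.24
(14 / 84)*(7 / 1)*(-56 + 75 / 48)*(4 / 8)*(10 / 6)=-30485 / 576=-52.93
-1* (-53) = 53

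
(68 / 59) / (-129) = -68 / 7611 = -0.01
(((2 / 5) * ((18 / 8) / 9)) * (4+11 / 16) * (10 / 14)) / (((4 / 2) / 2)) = 75 / 224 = 0.33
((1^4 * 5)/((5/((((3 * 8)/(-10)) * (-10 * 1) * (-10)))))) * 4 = -960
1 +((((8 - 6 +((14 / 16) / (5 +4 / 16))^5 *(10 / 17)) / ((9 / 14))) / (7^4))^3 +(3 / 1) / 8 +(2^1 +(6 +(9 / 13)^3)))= 22643955552540860793082813985 / 2332789174548804503079055872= 9.71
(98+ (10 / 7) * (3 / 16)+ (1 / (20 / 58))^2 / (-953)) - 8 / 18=1174538009 / 12007800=97.81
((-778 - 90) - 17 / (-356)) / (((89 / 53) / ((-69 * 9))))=320976.54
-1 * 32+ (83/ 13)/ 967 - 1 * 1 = -414760/ 12571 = -32.99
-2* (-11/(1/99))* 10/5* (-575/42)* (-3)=178907.14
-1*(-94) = 94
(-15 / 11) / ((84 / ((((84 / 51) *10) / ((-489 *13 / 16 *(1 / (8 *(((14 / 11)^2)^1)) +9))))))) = 1254400 / 16919606847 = 0.00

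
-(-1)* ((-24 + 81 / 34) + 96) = 74.38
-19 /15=-1.27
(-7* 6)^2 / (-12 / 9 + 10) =2646 / 13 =203.54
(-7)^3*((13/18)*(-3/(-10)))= -4459/60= -74.32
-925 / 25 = -37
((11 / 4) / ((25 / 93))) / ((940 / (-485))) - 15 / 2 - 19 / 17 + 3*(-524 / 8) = -67242527 / 319600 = -210.40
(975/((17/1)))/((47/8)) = 7800/799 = 9.76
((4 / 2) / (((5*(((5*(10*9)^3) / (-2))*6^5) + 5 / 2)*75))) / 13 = -4 / 138174659995125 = -0.00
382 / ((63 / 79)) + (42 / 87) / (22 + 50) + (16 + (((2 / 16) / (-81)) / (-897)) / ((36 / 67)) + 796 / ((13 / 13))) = 5484030053609 / 4247818848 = 1291.02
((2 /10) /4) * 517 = 517 /20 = 25.85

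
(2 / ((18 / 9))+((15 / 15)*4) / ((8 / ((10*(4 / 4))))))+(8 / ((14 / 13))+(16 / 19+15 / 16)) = 32363 / 2128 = 15.21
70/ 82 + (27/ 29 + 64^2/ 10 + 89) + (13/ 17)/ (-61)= 3084776834/ 6164965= 500.37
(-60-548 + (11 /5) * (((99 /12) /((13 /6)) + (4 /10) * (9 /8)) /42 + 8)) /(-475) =10741221 /8645000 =1.24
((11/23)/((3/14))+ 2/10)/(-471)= -839/162495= -0.01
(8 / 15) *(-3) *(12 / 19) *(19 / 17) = -96 / 85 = -1.13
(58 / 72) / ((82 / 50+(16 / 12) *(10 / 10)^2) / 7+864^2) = 5075 / 4702927476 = 0.00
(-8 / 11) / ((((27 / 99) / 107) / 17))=-14552 / 3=-4850.67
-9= -9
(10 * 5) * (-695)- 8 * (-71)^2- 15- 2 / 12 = -450559 / 6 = -75093.17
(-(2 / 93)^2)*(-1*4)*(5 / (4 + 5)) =80 / 77841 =0.00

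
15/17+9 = 9.88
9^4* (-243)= -1594323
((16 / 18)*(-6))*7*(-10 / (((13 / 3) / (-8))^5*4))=-743178240 / 371293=-2001.60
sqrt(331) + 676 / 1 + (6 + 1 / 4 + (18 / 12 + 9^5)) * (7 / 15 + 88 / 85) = sqrt(331) + 91164461 / 1020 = 89395.12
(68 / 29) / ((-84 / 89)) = -1513 / 609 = -2.48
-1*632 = -632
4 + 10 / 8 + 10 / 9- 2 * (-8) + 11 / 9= 283 / 12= 23.58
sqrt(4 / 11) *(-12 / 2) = -12 *sqrt(11) / 11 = -3.62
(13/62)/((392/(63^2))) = 1053/496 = 2.12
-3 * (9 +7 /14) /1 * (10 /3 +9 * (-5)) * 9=21375 /2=10687.50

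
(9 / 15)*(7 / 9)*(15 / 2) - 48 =-89 / 2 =-44.50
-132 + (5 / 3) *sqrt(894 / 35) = -123.58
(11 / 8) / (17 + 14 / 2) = 11 / 192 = 0.06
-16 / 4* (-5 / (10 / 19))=38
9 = 9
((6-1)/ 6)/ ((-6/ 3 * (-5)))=1/ 12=0.08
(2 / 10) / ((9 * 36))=1 / 1620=0.00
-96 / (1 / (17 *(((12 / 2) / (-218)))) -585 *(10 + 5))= 2448 / 223817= 0.01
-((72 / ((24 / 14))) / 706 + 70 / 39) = -25529 / 13767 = -1.85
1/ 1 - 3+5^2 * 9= 223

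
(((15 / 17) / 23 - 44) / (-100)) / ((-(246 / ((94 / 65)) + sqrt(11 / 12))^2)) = -5139851845304841 / 338280288829268400575 + 34243164739836*sqrt(33) / 1150152982019512561955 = -0.00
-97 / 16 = -6.06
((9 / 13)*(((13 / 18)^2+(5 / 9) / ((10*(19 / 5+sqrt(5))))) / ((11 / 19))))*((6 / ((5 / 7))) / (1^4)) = 2766001 / 506220-1995*sqrt(5) / 33748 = 5.33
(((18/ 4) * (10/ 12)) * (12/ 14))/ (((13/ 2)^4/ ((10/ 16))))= 225/ 199927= 0.00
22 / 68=11 / 34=0.32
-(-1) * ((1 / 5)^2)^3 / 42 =1 / 656250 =0.00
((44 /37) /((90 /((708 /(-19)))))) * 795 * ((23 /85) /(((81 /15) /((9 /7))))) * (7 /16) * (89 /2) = -490.97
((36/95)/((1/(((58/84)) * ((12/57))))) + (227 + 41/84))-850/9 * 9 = -94376903/151620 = -622.46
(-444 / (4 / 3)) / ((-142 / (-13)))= -4329 / 142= -30.49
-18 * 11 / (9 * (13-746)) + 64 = 46934 / 733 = 64.03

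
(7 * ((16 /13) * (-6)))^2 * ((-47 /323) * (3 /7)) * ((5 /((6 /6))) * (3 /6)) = -22740480 /54587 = -416.59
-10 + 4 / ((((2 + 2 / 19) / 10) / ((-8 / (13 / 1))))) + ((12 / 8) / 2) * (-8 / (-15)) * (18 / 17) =-23502 / 1105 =-21.27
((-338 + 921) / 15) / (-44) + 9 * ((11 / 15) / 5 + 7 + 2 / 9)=19631 / 300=65.44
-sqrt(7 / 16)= -0.66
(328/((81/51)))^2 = 31091776/729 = 42649.90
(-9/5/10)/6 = -3/100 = -0.03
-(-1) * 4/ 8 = 1/ 2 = 0.50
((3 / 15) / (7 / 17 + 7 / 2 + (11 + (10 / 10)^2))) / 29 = 34 / 78445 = 0.00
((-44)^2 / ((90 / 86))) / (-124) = -20812 / 1395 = -14.92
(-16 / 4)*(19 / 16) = -19 / 4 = -4.75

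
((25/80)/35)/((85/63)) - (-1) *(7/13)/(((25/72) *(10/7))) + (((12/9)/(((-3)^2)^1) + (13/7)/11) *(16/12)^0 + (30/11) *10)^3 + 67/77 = 21003.02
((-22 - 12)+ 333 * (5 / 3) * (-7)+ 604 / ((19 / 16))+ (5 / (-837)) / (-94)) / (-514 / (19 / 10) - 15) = 728299753 / 60975450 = 11.94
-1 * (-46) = 46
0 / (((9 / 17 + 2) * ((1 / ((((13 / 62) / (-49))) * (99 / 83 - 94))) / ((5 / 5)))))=0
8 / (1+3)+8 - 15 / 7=55 / 7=7.86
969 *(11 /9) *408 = 483208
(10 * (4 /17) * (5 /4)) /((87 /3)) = 50 /493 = 0.10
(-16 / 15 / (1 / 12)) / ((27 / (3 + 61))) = -4096 / 135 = -30.34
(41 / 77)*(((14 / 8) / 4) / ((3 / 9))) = 123 / 176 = 0.70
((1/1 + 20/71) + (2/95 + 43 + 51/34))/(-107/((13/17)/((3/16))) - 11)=-64259416/52240025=-1.23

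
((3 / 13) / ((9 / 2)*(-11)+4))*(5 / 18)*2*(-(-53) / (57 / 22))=-11660 / 202293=-0.06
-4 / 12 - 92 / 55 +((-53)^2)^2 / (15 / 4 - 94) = -5207836951 / 59565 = -87431.16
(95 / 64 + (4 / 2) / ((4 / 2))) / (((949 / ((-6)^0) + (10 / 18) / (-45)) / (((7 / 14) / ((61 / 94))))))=605313 / 300092672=0.00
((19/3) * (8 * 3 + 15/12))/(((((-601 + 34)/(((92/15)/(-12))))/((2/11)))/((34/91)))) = 750329/76621545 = 0.01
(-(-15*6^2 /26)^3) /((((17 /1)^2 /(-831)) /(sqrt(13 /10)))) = -1635657300*sqrt(130) /634933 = -29372.17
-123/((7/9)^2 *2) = -9963/98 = -101.66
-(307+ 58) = -365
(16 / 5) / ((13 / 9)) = 144 / 65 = 2.22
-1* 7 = -7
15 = 15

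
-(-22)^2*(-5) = 2420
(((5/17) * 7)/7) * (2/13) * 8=80/221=0.36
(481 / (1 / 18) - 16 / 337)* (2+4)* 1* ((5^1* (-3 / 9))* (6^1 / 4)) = -43765950 / 337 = -129869.29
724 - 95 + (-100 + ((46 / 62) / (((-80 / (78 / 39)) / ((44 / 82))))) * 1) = 13446927 / 25420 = 528.99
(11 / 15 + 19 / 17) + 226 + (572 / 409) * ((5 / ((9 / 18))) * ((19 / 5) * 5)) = 51477118 / 104295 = 493.57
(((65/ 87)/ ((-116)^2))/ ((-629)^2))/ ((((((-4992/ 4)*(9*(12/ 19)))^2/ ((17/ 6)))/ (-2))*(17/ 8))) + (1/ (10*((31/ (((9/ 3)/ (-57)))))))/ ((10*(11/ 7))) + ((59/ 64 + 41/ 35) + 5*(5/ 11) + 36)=1009881447825996367795821241/ 25018107973607172914380800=40.37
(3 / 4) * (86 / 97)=129 / 194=0.66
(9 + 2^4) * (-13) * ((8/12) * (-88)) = 57200/3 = 19066.67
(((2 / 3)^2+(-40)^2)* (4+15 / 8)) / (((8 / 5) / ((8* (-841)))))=-711683635 / 18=-39537979.72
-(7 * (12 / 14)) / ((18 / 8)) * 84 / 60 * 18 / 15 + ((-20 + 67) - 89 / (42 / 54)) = -12584 / 175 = -71.91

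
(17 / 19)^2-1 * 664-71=-265046 / 361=-734.20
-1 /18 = -0.06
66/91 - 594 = -53988/91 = -593.27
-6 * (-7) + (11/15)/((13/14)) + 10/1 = 10294/195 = 52.79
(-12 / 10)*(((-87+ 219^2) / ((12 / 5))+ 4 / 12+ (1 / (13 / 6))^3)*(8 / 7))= -27357.16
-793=-793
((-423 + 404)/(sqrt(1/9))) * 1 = -57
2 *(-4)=-8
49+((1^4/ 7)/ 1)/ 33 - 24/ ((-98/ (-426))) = -89456/ 1617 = -55.32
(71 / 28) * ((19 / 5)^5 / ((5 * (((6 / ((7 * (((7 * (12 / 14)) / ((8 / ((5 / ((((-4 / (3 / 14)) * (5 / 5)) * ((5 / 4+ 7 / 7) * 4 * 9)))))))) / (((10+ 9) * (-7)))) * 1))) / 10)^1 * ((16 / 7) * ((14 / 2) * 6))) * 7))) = 9252791 / 71124480000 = 0.0001301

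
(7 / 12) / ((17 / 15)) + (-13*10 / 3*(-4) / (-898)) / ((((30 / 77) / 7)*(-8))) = 130277 / 137394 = 0.95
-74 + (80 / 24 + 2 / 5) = -1054 / 15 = -70.27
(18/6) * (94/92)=3.07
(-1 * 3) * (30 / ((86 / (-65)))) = 2925 / 43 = 68.02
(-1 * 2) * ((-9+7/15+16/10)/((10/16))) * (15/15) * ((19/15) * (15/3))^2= 600704/675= 889.93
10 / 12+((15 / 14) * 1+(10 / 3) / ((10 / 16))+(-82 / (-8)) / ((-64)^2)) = 2491229 / 344064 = 7.24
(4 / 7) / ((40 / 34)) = 17 / 35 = 0.49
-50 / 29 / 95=-10 / 551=-0.02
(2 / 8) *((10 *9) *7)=315 / 2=157.50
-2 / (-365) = 2 / 365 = 0.01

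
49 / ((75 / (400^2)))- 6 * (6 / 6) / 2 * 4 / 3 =313588 / 3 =104529.33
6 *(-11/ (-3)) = 22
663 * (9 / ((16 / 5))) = 29835 / 16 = 1864.69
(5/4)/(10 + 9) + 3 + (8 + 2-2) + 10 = 1601/76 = 21.07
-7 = -7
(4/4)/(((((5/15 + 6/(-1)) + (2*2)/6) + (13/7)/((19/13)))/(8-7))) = -133/496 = -0.27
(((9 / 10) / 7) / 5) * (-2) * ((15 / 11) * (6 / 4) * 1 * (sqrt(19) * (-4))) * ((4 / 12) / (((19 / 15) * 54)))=3 * sqrt(19) / 1463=0.01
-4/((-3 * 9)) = 4/27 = 0.15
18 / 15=6 / 5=1.20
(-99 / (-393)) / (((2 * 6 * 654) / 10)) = 55 / 171348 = 0.00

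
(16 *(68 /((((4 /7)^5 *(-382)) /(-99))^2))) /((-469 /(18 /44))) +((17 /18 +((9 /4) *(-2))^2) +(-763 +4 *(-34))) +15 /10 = -2576186022713341 /2883327492096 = -893.48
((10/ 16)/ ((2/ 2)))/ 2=5/ 16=0.31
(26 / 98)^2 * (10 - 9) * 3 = 507 / 2401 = 0.21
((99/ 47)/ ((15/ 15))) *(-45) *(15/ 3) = -22275/ 47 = -473.94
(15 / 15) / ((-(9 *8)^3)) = -1 / 373248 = -0.00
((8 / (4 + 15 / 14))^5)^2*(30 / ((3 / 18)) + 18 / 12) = 56371144981447396294656 / 3255243551009881201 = 17317.03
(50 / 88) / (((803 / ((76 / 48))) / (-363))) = -0.41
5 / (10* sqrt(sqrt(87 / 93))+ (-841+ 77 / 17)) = -0.01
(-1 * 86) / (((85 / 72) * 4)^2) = -27864 / 7225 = -3.86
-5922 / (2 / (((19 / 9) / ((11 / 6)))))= -37506 / 11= -3409.64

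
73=73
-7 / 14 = -1 / 2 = -0.50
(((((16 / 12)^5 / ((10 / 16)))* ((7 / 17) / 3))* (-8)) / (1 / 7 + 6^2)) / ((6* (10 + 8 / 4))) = -0.00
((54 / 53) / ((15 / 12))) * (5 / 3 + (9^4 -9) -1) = 1415376 / 265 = 5341.04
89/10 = 8.90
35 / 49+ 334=2343 / 7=334.71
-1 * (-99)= 99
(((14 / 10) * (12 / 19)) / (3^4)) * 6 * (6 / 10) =56 / 1425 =0.04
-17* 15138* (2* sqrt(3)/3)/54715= -171564* sqrt(3)/54715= -5.43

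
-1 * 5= -5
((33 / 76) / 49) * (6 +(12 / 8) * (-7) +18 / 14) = -0.03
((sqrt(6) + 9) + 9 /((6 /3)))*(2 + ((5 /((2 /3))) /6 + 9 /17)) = 257*sqrt(6) /68 + 6939 /136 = 60.28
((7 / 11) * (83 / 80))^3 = 196122941 / 681472000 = 0.29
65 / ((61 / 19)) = 1235 / 61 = 20.25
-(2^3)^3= -512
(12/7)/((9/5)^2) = 100/189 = 0.53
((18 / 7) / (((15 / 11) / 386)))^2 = 649026576 / 1225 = 529817.61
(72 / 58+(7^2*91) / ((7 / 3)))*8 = 443640 / 29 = 15297.93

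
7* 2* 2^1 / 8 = 7 / 2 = 3.50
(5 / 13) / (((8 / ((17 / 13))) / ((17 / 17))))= 85 / 1352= 0.06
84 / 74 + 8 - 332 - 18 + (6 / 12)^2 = -50411 / 148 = -340.61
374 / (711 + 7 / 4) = 1496 / 2851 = 0.52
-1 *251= -251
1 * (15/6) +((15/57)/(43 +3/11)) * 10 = 5790/2261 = 2.56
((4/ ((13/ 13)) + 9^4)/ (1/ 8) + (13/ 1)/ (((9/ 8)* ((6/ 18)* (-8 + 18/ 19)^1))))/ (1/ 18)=63333192/ 67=945271.52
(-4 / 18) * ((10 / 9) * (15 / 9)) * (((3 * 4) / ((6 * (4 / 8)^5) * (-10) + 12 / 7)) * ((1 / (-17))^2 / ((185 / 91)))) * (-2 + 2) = 0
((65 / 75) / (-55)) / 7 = -13 / 5775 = -0.00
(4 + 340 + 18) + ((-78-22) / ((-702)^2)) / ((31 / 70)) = 1382559872 / 3819231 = 362.00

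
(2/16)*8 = 1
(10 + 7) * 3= 51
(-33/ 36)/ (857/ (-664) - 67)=0.01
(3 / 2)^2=9 / 4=2.25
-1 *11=-11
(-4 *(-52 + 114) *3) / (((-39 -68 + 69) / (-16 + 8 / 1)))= -2976 / 19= -156.63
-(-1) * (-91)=-91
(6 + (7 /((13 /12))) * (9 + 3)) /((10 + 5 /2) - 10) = 33.42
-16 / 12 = -4 / 3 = -1.33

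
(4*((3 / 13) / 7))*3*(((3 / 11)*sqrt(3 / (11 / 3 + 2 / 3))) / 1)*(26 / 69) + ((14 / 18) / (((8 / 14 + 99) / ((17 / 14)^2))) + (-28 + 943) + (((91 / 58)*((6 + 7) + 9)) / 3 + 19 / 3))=216*sqrt(13) / 23023 + 39929737 / 42804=932.88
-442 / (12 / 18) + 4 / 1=-659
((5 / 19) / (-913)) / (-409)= 5 / 7094923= 0.00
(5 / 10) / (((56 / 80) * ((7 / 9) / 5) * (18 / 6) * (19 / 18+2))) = 270 / 539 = 0.50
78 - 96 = -18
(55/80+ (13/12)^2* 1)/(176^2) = 67/1115136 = 0.00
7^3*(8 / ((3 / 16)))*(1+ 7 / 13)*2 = 1756160 / 39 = 45029.74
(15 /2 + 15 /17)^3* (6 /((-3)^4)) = 857375 /19652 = 43.63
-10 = -10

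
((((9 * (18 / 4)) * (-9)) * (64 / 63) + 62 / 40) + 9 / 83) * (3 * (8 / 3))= -8566898 / 2905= -2949.02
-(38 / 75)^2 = -0.26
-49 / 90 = -0.54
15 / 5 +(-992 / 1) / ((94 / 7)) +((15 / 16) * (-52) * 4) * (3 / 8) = -54143 / 376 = -144.00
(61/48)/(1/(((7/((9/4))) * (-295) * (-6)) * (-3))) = -125965/6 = -20994.17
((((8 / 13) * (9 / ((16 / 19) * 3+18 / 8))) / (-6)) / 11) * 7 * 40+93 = 1524059 / 17303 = 88.08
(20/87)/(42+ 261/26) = 520/117711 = 0.00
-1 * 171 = -171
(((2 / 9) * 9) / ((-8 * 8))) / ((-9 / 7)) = 7 / 288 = 0.02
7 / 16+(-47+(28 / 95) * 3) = -69431 / 1520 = -45.68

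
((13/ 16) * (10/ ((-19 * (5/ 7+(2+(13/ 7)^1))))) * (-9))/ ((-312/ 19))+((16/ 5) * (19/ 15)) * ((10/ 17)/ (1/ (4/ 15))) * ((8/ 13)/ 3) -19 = -5780515087/ 305510400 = -18.92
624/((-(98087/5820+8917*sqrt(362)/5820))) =39948480/2148997 -3631680*sqrt(362)/2148997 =-13.56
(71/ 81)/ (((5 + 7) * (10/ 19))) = 1349/ 9720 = 0.14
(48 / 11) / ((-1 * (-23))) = 0.19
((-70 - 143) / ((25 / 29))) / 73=-6177 / 1825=-3.38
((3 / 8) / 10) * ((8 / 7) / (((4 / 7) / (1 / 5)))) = 0.02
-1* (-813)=813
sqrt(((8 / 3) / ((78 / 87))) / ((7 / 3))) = 2 * sqrt(2639) / 91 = 1.13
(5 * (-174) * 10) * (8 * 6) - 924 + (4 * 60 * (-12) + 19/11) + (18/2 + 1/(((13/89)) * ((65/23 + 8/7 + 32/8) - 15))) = -68213615035/161876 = -421394.25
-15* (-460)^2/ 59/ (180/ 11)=-581900/ 177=-3287.57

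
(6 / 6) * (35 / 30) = 7 / 6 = 1.17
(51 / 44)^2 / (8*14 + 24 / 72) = 7803 / 652432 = 0.01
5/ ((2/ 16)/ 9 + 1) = 360/ 73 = 4.93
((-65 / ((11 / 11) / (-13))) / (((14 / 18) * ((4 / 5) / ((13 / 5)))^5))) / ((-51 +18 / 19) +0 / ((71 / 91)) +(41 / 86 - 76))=-256327691945 / 81711616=-3136.98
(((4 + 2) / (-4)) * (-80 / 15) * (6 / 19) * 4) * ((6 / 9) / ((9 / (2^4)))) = 2048 / 171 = 11.98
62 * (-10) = -620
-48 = -48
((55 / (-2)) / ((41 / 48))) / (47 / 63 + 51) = -4158 / 6683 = -0.62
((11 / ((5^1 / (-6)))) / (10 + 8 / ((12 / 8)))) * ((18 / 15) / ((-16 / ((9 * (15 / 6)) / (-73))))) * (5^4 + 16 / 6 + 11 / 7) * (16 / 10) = -5886837 / 293825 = -20.04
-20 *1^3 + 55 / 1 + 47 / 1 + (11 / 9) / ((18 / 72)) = 782 / 9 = 86.89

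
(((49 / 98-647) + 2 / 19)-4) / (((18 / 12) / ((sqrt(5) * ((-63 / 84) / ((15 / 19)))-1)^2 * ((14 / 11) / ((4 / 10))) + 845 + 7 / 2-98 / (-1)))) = -1397806255 / 3344-173005 * sqrt(5) / 66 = -423865.64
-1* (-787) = 787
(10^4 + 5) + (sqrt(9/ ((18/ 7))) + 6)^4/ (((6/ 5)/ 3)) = 1185* sqrt(14) + 121325/ 8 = 19599.49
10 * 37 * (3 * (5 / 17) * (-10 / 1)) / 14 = -233.19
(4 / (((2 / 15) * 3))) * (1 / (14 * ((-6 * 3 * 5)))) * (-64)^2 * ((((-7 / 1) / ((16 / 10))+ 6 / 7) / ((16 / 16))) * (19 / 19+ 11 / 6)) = 428672 / 1323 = 324.02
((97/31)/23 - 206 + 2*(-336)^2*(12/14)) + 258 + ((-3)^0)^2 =138029054/713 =193589.14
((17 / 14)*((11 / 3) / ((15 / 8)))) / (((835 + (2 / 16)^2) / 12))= 191488 / 5611305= 0.03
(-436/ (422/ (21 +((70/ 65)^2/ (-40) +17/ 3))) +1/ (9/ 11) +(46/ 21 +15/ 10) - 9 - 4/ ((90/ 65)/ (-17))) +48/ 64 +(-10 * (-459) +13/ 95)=1311357811289/ 284558820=4608.39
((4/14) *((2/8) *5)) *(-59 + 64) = 25/14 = 1.79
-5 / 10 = -1 / 2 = -0.50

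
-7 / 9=-0.78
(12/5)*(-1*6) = -72/5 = -14.40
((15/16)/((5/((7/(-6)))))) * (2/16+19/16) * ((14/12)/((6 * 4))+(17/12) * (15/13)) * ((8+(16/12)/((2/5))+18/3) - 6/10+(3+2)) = -25167037/2396160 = -10.50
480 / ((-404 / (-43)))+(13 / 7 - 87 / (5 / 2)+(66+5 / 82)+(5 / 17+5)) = 441043833 / 4927790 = 89.50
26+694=720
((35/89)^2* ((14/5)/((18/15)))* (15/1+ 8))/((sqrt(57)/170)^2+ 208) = 35402500/887239131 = 0.04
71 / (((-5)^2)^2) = 0.11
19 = 19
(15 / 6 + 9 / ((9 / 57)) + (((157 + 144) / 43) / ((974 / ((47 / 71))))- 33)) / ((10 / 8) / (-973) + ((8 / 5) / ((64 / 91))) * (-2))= -4458553575 / 765603934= -5.82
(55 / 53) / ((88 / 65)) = 325 / 424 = 0.77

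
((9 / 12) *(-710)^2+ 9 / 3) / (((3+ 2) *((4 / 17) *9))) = 1071221 / 30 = 35707.37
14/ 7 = 2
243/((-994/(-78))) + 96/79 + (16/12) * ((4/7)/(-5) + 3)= 14211961/588945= 24.13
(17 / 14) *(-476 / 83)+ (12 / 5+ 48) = 43.44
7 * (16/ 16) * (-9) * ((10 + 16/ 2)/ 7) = -162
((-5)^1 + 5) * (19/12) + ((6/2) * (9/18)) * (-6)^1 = -9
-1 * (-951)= 951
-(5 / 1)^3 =-125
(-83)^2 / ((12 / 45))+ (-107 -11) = 102863 / 4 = 25715.75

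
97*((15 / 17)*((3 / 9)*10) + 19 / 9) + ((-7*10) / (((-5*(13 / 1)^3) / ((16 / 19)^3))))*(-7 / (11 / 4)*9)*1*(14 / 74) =459856025086693 / 938375585433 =490.06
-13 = -13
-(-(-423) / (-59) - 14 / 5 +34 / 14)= 15572 / 2065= 7.54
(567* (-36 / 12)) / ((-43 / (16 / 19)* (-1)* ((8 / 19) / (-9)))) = 30618 / 43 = 712.05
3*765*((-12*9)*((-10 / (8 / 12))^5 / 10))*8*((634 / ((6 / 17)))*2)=540965603700000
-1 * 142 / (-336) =71 / 168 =0.42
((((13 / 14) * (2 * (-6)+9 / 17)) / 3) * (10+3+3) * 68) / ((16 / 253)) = -427570 / 7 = -61081.43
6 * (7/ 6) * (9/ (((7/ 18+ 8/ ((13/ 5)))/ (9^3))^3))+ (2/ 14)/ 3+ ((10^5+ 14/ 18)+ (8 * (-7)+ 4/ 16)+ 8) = 78821606488952809981/ 134419756212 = 586384090.48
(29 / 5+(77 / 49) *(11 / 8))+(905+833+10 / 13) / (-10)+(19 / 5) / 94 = -28378029 / 171080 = -165.88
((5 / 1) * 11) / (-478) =-55 / 478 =-0.12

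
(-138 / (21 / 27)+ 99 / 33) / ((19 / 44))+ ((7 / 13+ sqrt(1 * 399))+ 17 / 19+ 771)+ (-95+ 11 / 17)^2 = sqrt(399)+ 4632527989 / 499681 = 9290.95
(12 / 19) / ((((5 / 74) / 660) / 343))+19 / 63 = 2532920905 / 1197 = 2116057.56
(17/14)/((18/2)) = 17/126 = 0.13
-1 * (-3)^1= 3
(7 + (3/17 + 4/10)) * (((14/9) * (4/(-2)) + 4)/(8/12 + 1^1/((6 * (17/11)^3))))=2977856/314745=9.46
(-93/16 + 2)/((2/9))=-549/32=-17.16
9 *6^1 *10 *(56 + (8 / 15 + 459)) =278388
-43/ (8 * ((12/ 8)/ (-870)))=6235/ 2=3117.50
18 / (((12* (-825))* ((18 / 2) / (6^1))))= -1 / 825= -0.00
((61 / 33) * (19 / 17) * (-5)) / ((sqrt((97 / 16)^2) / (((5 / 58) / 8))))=-28975 / 1578093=-0.02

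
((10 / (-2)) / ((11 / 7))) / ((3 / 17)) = -595 / 33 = -18.03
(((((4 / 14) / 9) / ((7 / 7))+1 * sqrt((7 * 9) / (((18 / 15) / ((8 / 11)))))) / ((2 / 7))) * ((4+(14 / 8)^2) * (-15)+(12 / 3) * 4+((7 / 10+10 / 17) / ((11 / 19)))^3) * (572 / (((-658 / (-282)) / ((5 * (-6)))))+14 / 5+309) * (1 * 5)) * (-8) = -254412219869071681 * sqrt(1155) / 17982808250 - 254412219869071681 / 102992447250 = -483277938.04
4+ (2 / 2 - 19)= -14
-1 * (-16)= 16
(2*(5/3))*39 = 130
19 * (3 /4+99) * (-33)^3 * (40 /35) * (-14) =1089753588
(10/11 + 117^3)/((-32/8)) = -17617753/44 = -400403.48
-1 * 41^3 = -68921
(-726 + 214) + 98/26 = -6607/13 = -508.23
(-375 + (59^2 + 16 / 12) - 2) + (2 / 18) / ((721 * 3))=60451525 / 19467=3105.33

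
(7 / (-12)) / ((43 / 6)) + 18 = 1541 / 86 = 17.92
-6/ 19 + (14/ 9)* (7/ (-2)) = -985/ 171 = -5.76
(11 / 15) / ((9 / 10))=22 / 27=0.81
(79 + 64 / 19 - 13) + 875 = 17943 / 19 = 944.37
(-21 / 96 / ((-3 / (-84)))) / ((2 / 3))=-147 / 16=-9.19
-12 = -12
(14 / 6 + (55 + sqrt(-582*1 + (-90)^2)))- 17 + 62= 189.04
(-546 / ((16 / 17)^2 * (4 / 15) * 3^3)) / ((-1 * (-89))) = -131495 / 136704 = -0.96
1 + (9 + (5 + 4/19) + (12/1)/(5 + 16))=2099/133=15.78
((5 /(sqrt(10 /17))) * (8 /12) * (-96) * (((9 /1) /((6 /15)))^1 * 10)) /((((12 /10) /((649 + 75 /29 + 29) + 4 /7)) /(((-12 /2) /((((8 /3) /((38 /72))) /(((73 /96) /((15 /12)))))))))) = 4794685625 * sqrt(170) /1624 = 38494490.22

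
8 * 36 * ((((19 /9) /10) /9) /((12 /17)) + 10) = 2889.57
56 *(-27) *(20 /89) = -30240 /89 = -339.78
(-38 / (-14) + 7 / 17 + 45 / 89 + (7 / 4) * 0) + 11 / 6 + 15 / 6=253072 / 31773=7.97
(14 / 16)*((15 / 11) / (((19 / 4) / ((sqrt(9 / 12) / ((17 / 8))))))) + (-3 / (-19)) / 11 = 3 / 209 + 210*sqrt(3) / 3553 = 0.12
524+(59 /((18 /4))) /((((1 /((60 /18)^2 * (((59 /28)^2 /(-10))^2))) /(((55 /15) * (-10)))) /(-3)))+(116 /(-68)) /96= 779326411471 /211595328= 3683.10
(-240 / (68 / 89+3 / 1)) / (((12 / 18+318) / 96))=-307584 / 16013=-19.21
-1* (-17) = 17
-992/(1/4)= -3968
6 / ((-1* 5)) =-1.20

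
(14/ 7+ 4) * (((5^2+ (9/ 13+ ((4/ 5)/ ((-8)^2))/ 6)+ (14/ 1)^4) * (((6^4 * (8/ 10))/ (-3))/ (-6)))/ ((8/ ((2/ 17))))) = 2158885557/ 11050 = 195374.26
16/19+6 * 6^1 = 700/19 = 36.84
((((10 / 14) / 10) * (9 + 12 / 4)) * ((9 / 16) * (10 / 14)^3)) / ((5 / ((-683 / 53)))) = -461025 / 1018024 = -0.45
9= 9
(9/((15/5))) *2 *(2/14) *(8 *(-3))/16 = -9/7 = -1.29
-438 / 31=-14.13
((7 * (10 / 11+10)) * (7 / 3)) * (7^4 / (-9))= -4705960 / 99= -47534.95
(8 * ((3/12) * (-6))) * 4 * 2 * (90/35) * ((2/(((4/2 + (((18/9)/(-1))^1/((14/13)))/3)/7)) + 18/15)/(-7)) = 2840832/7105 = 399.84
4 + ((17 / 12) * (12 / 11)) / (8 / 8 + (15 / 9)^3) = 7147 / 1672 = 4.27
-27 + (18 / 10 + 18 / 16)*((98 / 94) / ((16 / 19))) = -703233 / 30080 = -23.38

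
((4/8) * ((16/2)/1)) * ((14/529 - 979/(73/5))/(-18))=1725622/115851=14.90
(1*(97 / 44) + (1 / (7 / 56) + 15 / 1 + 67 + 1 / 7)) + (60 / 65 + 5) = 393475 / 4004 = 98.27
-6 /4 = -3 /2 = -1.50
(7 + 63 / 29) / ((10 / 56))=51.37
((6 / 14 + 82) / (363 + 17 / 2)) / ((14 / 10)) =5770 / 36407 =0.16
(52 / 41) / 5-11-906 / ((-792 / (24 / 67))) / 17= -27539477 / 2568445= -10.72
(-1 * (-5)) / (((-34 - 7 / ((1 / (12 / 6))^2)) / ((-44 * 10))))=1100 / 31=35.48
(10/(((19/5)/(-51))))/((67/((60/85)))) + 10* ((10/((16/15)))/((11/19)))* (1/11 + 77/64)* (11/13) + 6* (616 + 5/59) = 10647235477521/2749517056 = 3872.40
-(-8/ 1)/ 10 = 4/ 5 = 0.80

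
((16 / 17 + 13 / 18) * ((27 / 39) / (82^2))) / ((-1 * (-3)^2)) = -509 / 26748072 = -0.00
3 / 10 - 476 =-475.70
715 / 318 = 2.25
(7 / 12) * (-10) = -35 / 6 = -5.83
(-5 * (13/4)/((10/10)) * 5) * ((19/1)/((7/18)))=-55575/14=-3969.64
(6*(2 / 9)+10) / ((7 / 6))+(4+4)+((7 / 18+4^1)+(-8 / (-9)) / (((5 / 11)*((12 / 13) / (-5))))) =4351 / 378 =11.51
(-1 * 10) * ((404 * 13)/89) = -52520/89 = -590.11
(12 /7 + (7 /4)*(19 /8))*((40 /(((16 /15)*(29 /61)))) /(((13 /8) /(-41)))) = -246661125 /21112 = -11683.46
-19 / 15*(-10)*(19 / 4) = 361 / 6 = 60.17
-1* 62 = -62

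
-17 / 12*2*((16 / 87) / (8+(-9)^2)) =-136 / 23229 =-0.01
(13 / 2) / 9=0.72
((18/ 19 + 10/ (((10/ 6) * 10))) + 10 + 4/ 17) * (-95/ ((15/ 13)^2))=-1071967/ 1275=-840.76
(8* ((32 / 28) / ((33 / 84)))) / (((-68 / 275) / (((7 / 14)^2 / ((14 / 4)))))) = -800 / 119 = -6.72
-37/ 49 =-0.76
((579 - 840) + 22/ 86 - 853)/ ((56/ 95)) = -4549645/ 2408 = -1889.39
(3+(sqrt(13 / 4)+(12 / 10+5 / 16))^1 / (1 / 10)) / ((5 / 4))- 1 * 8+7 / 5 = 79 / 10+4 * sqrt(13) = 22.32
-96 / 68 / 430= -12 / 3655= -0.00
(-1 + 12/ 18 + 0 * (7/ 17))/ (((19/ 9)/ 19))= -3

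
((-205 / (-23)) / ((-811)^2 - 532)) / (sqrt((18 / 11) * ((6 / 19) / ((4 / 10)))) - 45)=-0.00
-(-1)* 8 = 8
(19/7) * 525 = 1425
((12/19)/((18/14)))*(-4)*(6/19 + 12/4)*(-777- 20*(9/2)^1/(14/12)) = 2008944/361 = 5564.94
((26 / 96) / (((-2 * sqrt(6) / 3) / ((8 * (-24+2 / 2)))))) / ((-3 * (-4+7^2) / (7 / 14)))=-299 * sqrt(6) / 6480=-0.11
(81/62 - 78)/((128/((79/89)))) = -375645/706304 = -0.53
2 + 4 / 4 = 3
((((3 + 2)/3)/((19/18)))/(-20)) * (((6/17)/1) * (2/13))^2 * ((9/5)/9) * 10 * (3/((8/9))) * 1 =-1458/927979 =-0.00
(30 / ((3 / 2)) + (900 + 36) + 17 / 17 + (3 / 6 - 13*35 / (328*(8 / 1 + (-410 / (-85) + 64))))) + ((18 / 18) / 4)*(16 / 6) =1231320611 / 1285104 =958.15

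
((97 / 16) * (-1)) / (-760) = 97 / 12160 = 0.01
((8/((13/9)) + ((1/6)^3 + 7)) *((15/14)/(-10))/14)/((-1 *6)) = 35221/2201472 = 0.02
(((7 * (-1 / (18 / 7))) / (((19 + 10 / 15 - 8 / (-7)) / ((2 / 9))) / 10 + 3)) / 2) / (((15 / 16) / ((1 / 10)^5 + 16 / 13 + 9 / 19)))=-14440384721 / 72150243750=-0.20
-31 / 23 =-1.35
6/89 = 0.07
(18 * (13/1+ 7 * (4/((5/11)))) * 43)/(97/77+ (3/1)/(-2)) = -44460108/185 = -240324.91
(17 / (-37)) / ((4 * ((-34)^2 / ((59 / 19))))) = -59 / 191216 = -0.00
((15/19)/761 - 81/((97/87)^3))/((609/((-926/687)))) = 238047188838764/1840374620309127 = 0.13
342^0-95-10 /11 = -1044 /11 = -94.91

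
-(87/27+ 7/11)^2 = -145924/9801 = -14.89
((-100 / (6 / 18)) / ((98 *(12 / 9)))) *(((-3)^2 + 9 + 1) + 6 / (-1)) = -2925 / 98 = -29.85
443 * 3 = 1329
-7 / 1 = -7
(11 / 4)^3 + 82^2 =431667 / 64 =6744.80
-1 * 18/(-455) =18/455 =0.04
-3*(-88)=264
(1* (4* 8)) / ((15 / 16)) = 512 / 15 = 34.13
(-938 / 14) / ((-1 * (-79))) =-67 / 79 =-0.85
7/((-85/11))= -77/85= -0.91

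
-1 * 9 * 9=-81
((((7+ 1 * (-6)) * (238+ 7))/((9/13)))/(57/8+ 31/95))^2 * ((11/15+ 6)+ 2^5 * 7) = 82771642408000/159038883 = 520449.09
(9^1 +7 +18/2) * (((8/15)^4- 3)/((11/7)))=-1034453/22275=-46.44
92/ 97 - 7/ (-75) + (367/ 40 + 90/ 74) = 24619829/ 2153400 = 11.43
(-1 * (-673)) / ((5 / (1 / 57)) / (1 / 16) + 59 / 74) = 49802 / 337499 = 0.15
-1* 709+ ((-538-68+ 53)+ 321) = -941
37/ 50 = 0.74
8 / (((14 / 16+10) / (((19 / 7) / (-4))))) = -304 / 609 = -0.50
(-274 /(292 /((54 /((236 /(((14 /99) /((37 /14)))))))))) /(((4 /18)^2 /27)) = -44043993 /7011796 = -6.28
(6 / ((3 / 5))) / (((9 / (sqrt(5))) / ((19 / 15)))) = 38 * sqrt(5) / 27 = 3.15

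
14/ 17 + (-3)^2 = 167/ 17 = 9.82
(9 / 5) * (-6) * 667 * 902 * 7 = -227417652 / 5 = -45483530.40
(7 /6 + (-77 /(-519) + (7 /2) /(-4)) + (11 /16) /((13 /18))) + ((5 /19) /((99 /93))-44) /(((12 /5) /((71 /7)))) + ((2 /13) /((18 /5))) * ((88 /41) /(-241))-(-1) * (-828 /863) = -2957645557364133 /16032728117692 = -184.48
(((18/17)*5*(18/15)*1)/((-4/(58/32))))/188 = -783/51136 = -0.02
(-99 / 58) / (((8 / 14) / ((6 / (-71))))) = 0.25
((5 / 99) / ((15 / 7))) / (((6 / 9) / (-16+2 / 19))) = -1057 / 1881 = -0.56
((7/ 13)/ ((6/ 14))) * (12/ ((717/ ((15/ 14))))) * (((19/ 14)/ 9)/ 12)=95/ 335556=0.00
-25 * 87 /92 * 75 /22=-163125 /2024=-80.60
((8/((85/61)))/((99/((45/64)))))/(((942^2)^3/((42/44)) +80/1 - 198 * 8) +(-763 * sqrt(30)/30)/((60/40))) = 6841821 * sqrt(30)/5302480105391367123421279922451502844039888 +18460714408919360774910/331405006586960445213829995153218927752493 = 0.00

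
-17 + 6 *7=25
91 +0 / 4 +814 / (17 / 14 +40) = 63903 / 577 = 110.75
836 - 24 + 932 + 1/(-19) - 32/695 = 23028217/13205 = 1743.90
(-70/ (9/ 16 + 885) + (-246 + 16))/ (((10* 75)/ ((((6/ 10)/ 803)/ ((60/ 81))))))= -2933991/ 9481422500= -0.00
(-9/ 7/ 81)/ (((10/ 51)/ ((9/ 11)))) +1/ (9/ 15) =3697/ 2310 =1.60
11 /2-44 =-77 /2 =-38.50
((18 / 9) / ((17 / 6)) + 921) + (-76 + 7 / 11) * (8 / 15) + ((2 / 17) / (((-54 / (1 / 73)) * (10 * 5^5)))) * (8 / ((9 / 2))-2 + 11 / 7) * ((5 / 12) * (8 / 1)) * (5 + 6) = 38379406359568 / 43538158125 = 881.51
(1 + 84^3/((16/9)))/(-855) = -333397/855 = -389.94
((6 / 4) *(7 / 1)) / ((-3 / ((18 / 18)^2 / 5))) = -7 / 10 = -0.70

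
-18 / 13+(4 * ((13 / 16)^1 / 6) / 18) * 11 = -1.05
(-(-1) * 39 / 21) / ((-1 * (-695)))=13 / 4865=0.00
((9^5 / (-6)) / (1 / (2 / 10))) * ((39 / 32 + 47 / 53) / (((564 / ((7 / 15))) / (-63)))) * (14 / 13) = 24108781599 / 103625600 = 232.65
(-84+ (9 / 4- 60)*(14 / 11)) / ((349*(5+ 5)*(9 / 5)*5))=-7 / 1396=-0.01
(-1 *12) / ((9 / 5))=-20 / 3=-6.67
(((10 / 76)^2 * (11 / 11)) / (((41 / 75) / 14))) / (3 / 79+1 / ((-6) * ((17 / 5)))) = -52880625 / 1317289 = -40.14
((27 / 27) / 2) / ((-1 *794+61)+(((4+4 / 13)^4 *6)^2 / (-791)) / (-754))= -34750944445321 / 50447481240174218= -0.00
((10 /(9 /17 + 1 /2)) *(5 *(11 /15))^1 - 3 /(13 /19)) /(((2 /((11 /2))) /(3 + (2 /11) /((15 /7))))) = 4340243 /16380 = 264.97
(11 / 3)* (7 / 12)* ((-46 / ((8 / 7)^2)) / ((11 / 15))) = -39445 / 384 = -102.72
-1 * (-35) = 35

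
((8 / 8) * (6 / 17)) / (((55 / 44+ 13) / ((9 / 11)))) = 72 / 3553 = 0.02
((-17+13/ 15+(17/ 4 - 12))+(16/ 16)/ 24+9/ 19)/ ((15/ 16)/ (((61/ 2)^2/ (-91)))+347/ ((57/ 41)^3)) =-644118015591/ 3557068084630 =-0.18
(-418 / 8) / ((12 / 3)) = -209 / 16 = -13.06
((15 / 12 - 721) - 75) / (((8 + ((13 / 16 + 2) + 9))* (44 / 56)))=-16184 / 317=-51.05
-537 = -537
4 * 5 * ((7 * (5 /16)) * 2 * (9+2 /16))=12775 /16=798.44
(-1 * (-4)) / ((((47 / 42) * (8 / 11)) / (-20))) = -98.30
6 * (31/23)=186/23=8.09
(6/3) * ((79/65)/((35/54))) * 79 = 674028/2275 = 296.28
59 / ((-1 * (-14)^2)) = -59 / 196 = -0.30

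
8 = 8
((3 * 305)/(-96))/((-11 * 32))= 305/11264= 0.03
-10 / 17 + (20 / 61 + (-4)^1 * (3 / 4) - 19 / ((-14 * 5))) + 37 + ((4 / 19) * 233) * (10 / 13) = 1286347961 / 17929730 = 71.74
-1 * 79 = -79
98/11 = 8.91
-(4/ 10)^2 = -4/ 25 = -0.16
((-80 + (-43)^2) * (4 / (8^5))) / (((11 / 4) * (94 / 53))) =93757 / 2117632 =0.04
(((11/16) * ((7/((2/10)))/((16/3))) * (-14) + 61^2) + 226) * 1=497131/128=3883.84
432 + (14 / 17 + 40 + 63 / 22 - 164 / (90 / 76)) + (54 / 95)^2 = 337.52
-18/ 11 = -1.64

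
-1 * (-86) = 86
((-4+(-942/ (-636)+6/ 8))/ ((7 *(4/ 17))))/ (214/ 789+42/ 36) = -5029875/ 6734392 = -0.75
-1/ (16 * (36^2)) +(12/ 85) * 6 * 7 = 10450859/ 1762560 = 5.93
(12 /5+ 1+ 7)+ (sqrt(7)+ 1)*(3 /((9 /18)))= 6*sqrt(7)+ 82 /5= 32.27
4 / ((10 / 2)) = 4 / 5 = 0.80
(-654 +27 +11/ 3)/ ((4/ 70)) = -32725/ 3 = -10908.33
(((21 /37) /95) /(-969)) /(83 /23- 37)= 161 /871944960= 0.00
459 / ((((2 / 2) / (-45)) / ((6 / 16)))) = -61965 / 8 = -7745.62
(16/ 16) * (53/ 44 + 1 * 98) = 4365/ 44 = 99.20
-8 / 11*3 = -24 / 11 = -2.18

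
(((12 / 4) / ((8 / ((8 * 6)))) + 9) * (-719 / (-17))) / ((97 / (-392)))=-7609896 / 1649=-4614.86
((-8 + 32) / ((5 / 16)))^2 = 147456 / 25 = 5898.24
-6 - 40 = -46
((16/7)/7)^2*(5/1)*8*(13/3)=18.48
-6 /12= -1 /2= -0.50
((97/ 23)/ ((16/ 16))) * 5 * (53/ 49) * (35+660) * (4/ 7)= 71459900/ 7889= 9058.17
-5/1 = -5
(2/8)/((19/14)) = 7/38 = 0.18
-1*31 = -31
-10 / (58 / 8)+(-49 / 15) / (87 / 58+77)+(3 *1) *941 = 192699743 / 68295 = 2821.58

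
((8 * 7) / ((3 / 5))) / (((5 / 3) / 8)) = 448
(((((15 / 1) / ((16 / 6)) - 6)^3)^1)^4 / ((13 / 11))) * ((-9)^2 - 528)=-0.00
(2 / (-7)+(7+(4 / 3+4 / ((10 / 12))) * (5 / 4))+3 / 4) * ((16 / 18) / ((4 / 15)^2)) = 31775 / 168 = 189.14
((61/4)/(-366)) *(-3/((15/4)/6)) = 1/5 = 0.20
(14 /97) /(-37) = -14 /3589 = -0.00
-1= -1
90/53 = 1.70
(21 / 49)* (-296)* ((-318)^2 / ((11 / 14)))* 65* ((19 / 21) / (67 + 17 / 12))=-887205346560 / 63217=-14034284.24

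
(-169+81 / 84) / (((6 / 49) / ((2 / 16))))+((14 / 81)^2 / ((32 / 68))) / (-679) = -6986801773 / 40730688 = -171.54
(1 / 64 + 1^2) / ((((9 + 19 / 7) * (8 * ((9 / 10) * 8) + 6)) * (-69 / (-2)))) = 0.00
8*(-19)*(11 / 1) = -1672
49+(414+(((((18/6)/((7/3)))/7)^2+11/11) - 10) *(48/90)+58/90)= 49577792/108045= 458.86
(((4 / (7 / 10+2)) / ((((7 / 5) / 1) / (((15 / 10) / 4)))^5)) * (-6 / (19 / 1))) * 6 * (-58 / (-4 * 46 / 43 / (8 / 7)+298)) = 1578234375 / 2068746469888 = 0.00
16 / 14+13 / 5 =131 / 35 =3.74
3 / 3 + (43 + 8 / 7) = 316 / 7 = 45.14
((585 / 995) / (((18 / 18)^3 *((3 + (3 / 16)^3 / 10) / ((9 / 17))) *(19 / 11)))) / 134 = 79073280 / 176435415671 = 0.00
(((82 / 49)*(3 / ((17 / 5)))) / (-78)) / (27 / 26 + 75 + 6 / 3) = -410 / 1690157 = -0.00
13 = 13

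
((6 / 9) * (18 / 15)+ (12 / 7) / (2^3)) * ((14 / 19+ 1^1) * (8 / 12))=781 / 665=1.17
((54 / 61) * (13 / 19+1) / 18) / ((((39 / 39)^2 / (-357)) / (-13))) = 445536 / 1159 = 384.41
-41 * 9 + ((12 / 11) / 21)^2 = -2187785 / 5929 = -369.00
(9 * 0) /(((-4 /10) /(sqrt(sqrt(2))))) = 0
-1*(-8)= 8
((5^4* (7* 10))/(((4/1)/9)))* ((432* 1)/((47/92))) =3912300000/47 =83240425.53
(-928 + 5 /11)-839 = -19432 /11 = -1766.55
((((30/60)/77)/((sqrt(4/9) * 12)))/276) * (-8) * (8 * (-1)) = 1/5313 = 0.00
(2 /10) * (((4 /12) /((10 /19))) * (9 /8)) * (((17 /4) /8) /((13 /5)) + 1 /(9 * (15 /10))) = 59413 /1497600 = 0.04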